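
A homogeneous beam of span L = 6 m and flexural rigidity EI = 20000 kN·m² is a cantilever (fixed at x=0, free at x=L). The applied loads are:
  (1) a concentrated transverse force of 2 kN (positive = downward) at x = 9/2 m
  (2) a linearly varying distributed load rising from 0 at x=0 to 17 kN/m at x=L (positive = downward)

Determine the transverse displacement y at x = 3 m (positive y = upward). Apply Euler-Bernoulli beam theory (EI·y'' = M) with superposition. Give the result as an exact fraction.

Load 1 — point force P=2 kN at a=9/2 m (b=L-a=3/2):
  y_1 = -Px²(3a-x)/(6EI)  [x≤a] = -2·3²·(3·(9/2)-3)/(6·20000) = -63/40000 m
Load 2 — triangular load w₀=17 kN/m (0→w₀ over full span):
  y_2 = (w₀Lx³/12-w₀L²x²/6-w₀x⁵/(120L))/EI = (17·6·3³/12-17·6²·3²/6-17·3⁵/(120·6))/20000 = -55539/1600000 m
Superposition: y = Σ y_i = -58059/1600000 m ≈ -0.036287 m

y(3) = -58059/1600000 m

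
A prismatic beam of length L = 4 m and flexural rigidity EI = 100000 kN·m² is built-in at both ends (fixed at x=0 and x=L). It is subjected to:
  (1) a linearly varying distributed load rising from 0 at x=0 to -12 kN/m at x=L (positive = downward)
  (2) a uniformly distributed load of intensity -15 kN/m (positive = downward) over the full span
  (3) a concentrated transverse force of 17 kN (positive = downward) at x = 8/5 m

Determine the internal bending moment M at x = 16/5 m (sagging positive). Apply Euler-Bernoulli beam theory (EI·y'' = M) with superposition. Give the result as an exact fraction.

Load 1 — triangular load w₀=-12 kN/m (0→w₀ over full span):
  M_1 = 3w₀Lx/20 - w₀L²/30 - w₀x³/(6L) = 3·(-12)·4·(16/5)/20 - (-12)·4²/30 - (-12)·(16/5)³/(6·4) = -32/125 kN·m
Load 2 — uniform load w=-15 kN/m over full span:
  M_2 = wLx/2 - wL²/12 - wx²/2 = (-15)·4·(16/5)/2 - (-15)·4²/12 - (-15)·(16/5)²/2 = 4/5 kN·m
Load 3 — point force P=17 kN at a=8/5 m (b=L-a=12/5):
  M_3 = Pa²(a+3b)(L-x)/L³ - Pa²b/L²  [x>a] = 17·(8/5)²·((8/5)+3·(12/5))·(4-(16/5))/4³ - 17·(8/5)²·(12/5)/4² = -1088/625 kN·m
Superposition: M = Σ M_i = -748/625 kN·m ≈ -1.196800 kN·m

M(16/5) = -748/625 kN·m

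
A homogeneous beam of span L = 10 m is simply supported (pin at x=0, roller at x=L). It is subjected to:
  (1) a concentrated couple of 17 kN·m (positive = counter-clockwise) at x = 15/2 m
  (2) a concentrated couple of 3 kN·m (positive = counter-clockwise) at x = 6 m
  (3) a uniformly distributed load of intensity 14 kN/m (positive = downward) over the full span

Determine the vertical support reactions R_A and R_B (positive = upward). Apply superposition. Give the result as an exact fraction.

Load 1 — applied couple M₀=17 kN·m at a=15/2 m (b=L-a=5/2):
  R_A = M₀/L = 17/10 kN
  R_B = -M₀/L = -17/10 kN
Load 2 — applied couple M₀=3 kN·m at a=6 m (b=L-a=4):
  R_A = M₀/L = 3/10 kN
  R_B = -M₀/L = -3/10 kN
Load 3 — uniform load w=14 kN/m over full span:
  R_A = wL/2 = 14·10/2 = 70 kN
  R_B = wL/2 = 14·10/2 = 70 kN
Superposition: R_A = 72 kN, R_B = 68 kN

R_A = 72 kN, R_B = 68 kN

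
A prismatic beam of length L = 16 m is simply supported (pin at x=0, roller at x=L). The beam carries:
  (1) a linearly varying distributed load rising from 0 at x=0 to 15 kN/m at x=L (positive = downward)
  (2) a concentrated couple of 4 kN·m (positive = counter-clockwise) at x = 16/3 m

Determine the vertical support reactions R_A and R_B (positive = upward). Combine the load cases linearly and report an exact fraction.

Load 1 — triangular load w₀=15 kN/m (0→w₀ over full span):
  R_A = w₀L/6 = 15·16/6 = 40 kN
  R_B = w₀L/3 = 15·16/3 = 80 kN
Load 2 — applied couple M₀=4 kN·m at a=16/3 m (b=L-a=32/3):
  R_A = M₀/L = 4/16 = 1/4 kN
  R_B = -M₀/L = -4/16 = -1/4 kN
Superposition: R_A = 161/4 kN, R_B = 319/4 kN

R_A = 161/4 kN, R_B = 319/4 kN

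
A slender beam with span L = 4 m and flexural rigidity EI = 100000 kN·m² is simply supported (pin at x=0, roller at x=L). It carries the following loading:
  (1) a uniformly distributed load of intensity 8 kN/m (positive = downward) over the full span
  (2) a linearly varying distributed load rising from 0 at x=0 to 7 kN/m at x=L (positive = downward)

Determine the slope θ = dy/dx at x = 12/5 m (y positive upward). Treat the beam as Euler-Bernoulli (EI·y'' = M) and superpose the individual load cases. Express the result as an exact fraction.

Load 1 — uniform load w=8 kN/m over full span:
  θ_1 = -w(L³-6Lx²+4x³)/(24EI) = -8·(4³-6·4·(12/5)²+4·(12/5)³)/(24·100000) = 74/1171875 rad
Load 2 — triangular load w₀=7 kN/m (0→w₀ over full span):
  θ_2 = -w₀(7L⁴-30L²x²+15x⁴)/(360LEI) = -7·(7·4⁴-30·4²·(12/5)²+15·(12/5)⁴)/(360·4·100000) = 406/17578125 rad
Superposition: θ = Σ θ_i = 1516/17578125 rad ≈ 0.000086 rad

θ(12/5) = 1516/17578125 rad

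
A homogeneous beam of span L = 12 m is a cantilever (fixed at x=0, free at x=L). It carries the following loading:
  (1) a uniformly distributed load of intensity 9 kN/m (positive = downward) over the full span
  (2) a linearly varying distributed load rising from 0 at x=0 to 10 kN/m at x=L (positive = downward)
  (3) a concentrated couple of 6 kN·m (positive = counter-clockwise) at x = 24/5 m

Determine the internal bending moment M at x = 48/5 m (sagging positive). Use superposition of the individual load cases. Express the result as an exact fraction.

M(48/5) = -264/5 kN·m

Load 1 — uniform load w=9 kN/m over full span:
  M_1 = -w(L-x)²/2 = -9·(12-(48/5))²/2 = -648/25 kN·m
Load 2 — triangular load w₀=10 kN/m (0→w₀ over full span):
  M_2 = w₀Lx/2 - w₀L²/3 - w₀x³/(6L) = 10·12·(48/5)/2 - 10·12²/3 - 10·(48/5)³/(6·12) = -672/25 kN·m
Load 3 — applied couple M₀=6 kN·m at a=24/5 m (b=L-a=36/5):
  M_3 = 0  [x>a] = 0 kN·m
Superposition: M = Σ M_i = -264/5 kN·m ≈ -52.800000 kN·m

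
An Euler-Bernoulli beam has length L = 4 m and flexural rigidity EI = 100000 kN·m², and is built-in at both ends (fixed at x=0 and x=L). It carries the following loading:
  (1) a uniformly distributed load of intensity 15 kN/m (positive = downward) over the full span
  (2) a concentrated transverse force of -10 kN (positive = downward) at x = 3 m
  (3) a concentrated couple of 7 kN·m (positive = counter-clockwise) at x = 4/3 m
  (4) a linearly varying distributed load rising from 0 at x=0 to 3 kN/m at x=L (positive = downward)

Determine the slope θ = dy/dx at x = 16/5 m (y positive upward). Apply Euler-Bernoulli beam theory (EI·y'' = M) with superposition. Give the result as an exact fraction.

θ(16/5) = 3487/62500000 rad

Load 1 — uniform load w=15 kN/m over full span:
  θ_1 = -wx(L-x)(L-2x)/(12EI) = -15·(16/5)·(4-(16/5))·(4-2·(16/5))/(12·100000) = 6/78125 rad
Load 2 — point force P=-10 kN at a=3 m (b=L-a=1):
  θ_2 = Pa²(L-x)(2bL-(3b+a)(L-x))/(2L³EI)  [x>a] = (-10)·3²·(4-(16/5))·(2·1·4-(3·1+3)·(4-(16/5)))/(2·4³·100000) = -9/500000 rad
Load 3 — applied couple M₀=7 kN·m at a=4/3 m (b=L-a=8/3):
  θ_3 = (R_Ax²/2 - M_Ax - M₀(x-a))/EI  [x>a] with R_A=7/3, M_A=0 = ((7/3)·(16/5)²/2 - 0·(16/5) - 7·((16/5)-(4/3)))/100000 = -7/625000 rad
Load 4 — triangular load w₀=3 kN/m (0→w₀ over full span):
  θ_4 = -w₀(2x(L-x)(L-2x)(x+2L)+x²(L-x)²)/(120LEI) = -3·(2·(16/5)·(4-(16/5))·(4-2·(16/5))·((16/5)+2·4)+(16/5)²·(4-(16/5))²)/(120·4·100000) = 16/1953125 rad
Superposition: θ = Σ θ_i = 3487/62500000 rad ≈ 0.000056 rad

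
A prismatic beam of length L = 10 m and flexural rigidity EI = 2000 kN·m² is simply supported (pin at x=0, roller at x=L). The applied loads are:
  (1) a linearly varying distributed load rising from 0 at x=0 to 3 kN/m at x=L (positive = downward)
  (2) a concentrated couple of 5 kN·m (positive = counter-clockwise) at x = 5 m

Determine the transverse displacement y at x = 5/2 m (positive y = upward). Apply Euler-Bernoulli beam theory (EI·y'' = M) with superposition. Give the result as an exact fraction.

y(5/2) = -561/8192 m

Load 1 — triangular load w₀=3 kN/m (0→w₀ over full span):
  y_1 = -w₀x(7L⁴-10L²x²+3x⁴)/(360LEI) = -3·(5/2)·(7·10⁴-10·10²·(5/2)²+3·(5/2)⁴)/(360·10·2000) = -545/8192 m
Load 2 — applied couple M₀=5 kN·m at a=5 m (b=L-a=5):
  y_2 = (M₀x³/(6L)+C₁x)/EI  [x≤a] with C₁=M₀(3b²-L²)/(6L)=-25/12 = (5·(5/2)³/(6·10)+(-25/12)·(5/2))/2000 = -1/512 m
Superposition: y = Σ y_i = -561/8192 m ≈ -0.068481 m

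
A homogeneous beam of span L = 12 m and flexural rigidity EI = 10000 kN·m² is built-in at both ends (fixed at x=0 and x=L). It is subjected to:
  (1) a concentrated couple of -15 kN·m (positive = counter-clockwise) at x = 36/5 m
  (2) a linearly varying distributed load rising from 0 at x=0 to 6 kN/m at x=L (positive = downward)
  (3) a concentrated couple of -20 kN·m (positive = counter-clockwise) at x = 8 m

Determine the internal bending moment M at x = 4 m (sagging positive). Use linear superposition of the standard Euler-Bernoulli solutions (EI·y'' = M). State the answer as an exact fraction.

Load 1 — applied couple M₀=-15 kN·m at a=36/5 m (b=L-a=24/5):
  M_1 = R_Ax - M_A  [x≤a] with R_A=-9/5, M_A=-24/5 = (-9/5)·4 - (-24/5) = -12/5 kN·m
Load 2 — triangular load w₀=6 kN/m (0→w₀ over full span):
  M_2 = 3w₀Lx/20 - w₀L²/30 - w₀x³/(6L) = 3·6·12·4/20 - 6·12²/30 - 6·4³/(6·12) = 136/15 kN·m
Load 3 — applied couple M₀=-20 kN·m at a=8 m (b=L-a=4):
  M_3 = R_Ax - M_A  [x≤a] with R_A=-20/9, M_A=-20/3 = (-20/9)·4 - (-20/3) = -20/9 kN·m
Superposition: M = Σ M_i = 40/9 kN·m ≈ 4.444444 kN·m

M(4) = 40/9 kN·m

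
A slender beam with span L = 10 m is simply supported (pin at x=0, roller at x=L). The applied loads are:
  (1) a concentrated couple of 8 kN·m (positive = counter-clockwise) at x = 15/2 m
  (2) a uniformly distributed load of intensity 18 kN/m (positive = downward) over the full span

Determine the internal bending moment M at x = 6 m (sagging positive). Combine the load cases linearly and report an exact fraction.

Load 1 — applied couple M₀=8 kN·m at a=15/2 m (b=L-a=5/2):
  M_1 = M₀x/L  [x≤a] = 8·6/10 = 24/5 kN·m
Load 2 — uniform load w=18 kN/m over full span:
  M_2 = wx(L-x)/2 = 18·6·(10-6)/2 = 216 kN·m
Superposition: M = Σ M_i = 1104/5 kN·m ≈ 220.800000 kN·m

M(6) = 1104/5 kN·m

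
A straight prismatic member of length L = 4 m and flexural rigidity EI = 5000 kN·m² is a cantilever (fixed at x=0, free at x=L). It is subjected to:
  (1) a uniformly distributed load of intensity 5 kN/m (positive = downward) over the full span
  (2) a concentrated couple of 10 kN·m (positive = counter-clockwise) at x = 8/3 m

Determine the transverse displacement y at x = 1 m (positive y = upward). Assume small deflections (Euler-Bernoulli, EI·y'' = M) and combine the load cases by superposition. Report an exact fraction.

Load 1 — uniform load w=5 kN/m over full span:
  y_1 = -wx²(x²-4Lx+6L²)/(24EI) = -5·1²·(1²-4·4·1+6·4²)/(24·5000) = -27/8000 m
Load 2 — applied couple M₀=10 kN·m at a=8/3 m (b=L-a=4/3):
  y_2 = M₀x²/(2EI)  [x≤a] = 10·1²/(2·5000) = 1/1000 m
Superposition: y = Σ y_i = -19/8000 m ≈ -0.002375 m

y(1) = -19/8000 m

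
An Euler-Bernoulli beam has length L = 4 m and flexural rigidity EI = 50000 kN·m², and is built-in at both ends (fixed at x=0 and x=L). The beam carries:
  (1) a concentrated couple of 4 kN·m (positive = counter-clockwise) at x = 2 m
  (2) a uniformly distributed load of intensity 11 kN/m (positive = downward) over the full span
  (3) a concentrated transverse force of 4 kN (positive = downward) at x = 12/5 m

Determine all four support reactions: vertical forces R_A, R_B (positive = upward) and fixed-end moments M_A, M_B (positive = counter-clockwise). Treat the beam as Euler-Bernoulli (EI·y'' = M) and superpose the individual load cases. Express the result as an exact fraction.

R_A = 6227/250 kN, M_A = 6451/375 kN·m, R_B = 5773/250 kN, M_B = -5989/375 kN·m

Load 1 — applied couple M₀=4 kN·m at a=2 m (b=L-a=2):
  R_A = 6M₀ab/L³ = 6·4·2·2/4³ = 3/2 kN
  M_A = M₀b(2a-b)/L² = 4·2·(2·2-2)/4² = 1 kN·m
  R_B = -6M₀ab/L³ = -6·4·2·2/4³ = -3/2 kN
  M_B = M₀a(2b-a)/L² = 4·2·(2·2-2)/4² = 1 kN·m
Load 2 — uniform load w=11 kN/m over full span:
  R_A = wL/2 = 11·4/2 = 22 kN
  M_A = wL²/12 = 11·4²/12 = 44/3 kN·m
  R_B = wL/2 = 11·4/2 = 22 kN
  M_B = -wL²/12 = -11·4²/12 = -44/3 kN·m
Load 3 — point force P=4 kN at a=12/5 m (b=L-a=8/5):
  R_A = Pb²(3a+b)/L³ = 4·(8/5)²·(3·(12/5)+(8/5))/4³ = 176/125 kN
  M_A = Pab²/L² = 4·(12/5)·(8/5)²/4² = 192/125 kN·m
  R_B = Pa²(a+3b)/L³ = 4·(12/5)²·((12/5)+3·(8/5))/4³ = 324/125 kN
  M_B = -Pa²b/L² = -4·(12/5)²·(8/5)/4² = -288/125 kN·m
Superposition: R_A = 6227/250 kN, M_A = 6451/375 kN·m, R_B = 5773/250 kN, M_B = -5989/375 kN·m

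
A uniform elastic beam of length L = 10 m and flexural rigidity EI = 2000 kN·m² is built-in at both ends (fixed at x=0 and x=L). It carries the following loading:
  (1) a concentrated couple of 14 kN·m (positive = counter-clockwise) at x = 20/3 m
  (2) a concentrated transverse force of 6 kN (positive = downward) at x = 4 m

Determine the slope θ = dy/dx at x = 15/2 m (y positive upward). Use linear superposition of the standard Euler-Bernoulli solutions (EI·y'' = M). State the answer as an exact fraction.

Load 1 — applied couple M₀=14 kN·m at a=20/3 m (b=L-a=10/3):
  θ_1 = (R_Ax²/2 - M_Ax - M₀(x-a))/EI  [x>a] with R_A=28/15, M_A=14/3 = ((28/15)·(15/2)²/2 - (14/3)·(15/2) - 14·((15/2)-(20/3)))/2000 = 7/2400 rad
Load 2 — point force P=6 kN at a=4 m (b=L-a=6):
  θ_2 = Pa²(L-x)(2bL-(3b+a)(L-x))/(2L³EI)  [x>a] = 6·4²·(10-(15/2))·(2·6·10-(3·6+4)·(10-(15/2)))/(2·10³·2000) = 39/10000 rad
Superposition: θ = Σ θ_i = 409/60000 rad ≈ 0.006817 rad

θ(15/2) = 409/60000 rad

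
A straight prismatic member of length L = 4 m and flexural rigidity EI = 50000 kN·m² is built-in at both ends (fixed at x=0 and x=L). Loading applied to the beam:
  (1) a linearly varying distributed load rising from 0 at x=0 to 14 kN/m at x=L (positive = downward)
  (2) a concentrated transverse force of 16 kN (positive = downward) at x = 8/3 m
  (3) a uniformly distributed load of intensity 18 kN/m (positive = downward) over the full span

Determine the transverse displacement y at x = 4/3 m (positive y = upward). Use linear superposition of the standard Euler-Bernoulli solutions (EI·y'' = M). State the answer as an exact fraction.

y(4/3) = -10592/34171875 m

Load 1 — triangular load w₀=14 kN/m (0→w₀ over full span):
  y_1 = -w₀x²(L-x)²(x+2L)/(120LEI) = -14·(4/3)²·(4-(4/3))²·((4/3)+2·4)/(120·4·50000) = -784/11390625 m
Load 2 — point force P=16 kN at a=8/3 m (b=L-a=4/3):
  y_2 = -Pb²x²(3aL-(3a+b)x)/(6L³EI)  [x≤a] = -16·(4/3)²·(4/3)²·(3·(8/3)·4-(3·(8/3)+(4/3))·(4/3))/(6·4³·50000) = -352/6834375 m
Load 3 — uniform load w=18 kN/m over full span:
  y_3 = -wx²(L-x)²/(24EI) = -18·(4/3)²·(4-(4/3))²/(24·50000) = -16/84375 m
Superposition: y = Σ y_i = -10592/34171875 m ≈ -0.000310 m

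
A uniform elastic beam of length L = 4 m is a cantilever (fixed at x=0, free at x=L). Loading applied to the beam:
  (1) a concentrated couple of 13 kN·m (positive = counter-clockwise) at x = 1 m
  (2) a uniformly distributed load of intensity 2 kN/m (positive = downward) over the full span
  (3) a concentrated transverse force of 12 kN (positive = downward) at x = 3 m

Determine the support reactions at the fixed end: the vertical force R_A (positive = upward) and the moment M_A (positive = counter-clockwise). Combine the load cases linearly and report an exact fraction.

R_A = 20 kN, M_A = 39 kN·m

Load 1 — applied couple M₀=13 kN·m at a=1 m (b=L-a=3):
  R_A = 0 kN
  M_A = -M₀ = -13 kN·m
Load 2 — uniform load w=2 kN/m over full span:
  R_A = wL = 2·4 = 8 kN
  M_A = wL²/2 = 2·4²/2 = 16 kN·m
Load 3 — point force P=12 kN at a=3 m (b=L-a=1):
  R_A = P = 12 kN
  M_A = Pa = 12·3 = 36 kN·m
Superposition: R_A = 20 kN, M_A = 39 kN·m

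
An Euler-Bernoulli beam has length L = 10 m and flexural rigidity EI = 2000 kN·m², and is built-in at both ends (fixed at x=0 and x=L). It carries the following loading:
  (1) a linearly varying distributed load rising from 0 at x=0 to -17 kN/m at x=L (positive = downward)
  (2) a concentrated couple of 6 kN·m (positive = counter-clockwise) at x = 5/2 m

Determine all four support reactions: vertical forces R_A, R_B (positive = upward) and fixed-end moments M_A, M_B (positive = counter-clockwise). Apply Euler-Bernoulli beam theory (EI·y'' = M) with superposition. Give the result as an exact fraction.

Load 1 — triangular load w₀=-17 kN/m (0→w₀ over full span):
  R_A = 3w₀L/20 = 3·(-17)·10/20 = -51/2 kN
  M_A = w₀L²/30 = (-17)·10²/30 = -170/3 kN·m
  R_B = 7w₀L/20 = 7·(-17)·10/20 = -119/2 kN
  M_B = -w₀L²/20 = -(-17)·10²/20 = 85 kN·m
Load 2 — applied couple M₀=6 kN·m at a=5/2 m (b=L-a=15/2):
  R_A = 6M₀ab/L³ = 6·6·(5/2)·(15/2)/10³ = 27/40 kN
  M_A = M₀b(2a-b)/L² = 6·(15/2)·(2·(5/2)-(15/2))/10² = -9/8 kN·m
  R_B = -6M₀ab/L³ = -6·6·(5/2)·(15/2)/10³ = -27/40 kN
  M_B = M₀a(2b-a)/L² = 6·(5/2)·(2·(15/2)-(5/2))/10² = 15/8 kN·m
Superposition: R_A = -993/40 kN, M_A = -1387/24 kN·m, R_B = -2407/40 kN, M_B = 695/8 kN·m

R_A = -993/40 kN, M_A = -1387/24 kN·m, R_B = -2407/40 kN, M_B = 695/8 kN·m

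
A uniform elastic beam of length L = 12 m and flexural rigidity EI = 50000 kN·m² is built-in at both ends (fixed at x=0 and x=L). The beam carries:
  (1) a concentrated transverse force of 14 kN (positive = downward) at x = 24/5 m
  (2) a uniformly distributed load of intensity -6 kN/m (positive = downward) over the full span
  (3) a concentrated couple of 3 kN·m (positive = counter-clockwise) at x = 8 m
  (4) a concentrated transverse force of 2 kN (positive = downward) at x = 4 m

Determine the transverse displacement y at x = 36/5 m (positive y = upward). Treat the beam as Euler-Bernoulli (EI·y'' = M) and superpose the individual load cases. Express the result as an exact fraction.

y(36/5) = 1098809/292968750 m

Load 1 — point force P=14 kN at a=24/5 m (b=L-a=36/5):
  y_1 = -Pa²(L-x)²(3bL-(3b+a)(L-x))/(6L³EI)  [x>a] = -14·(24/5)²·(12-(36/5))²·(3·(36/5)·12-(3·(36/5)+(24/5))·(12-(36/5)))/(6·12³·50000) = -92736/48828125 m
Load 2 — uniform load w=-6 kN/m over full span:
  y_2 = -wx²(L-x)²/(24EI) = -(-6)·(36/5)²·(12-(36/5))²/(24·50000) = 11664/1953125 m
Load 3 — applied couple M₀=3 kN·m at a=8 m (b=L-a=4):
  y_3 = (R_Ax³/6 - M_Ax²/2)/EI  [x≤a] with R_A=1/3, M_A=1 = ((1/3)·(36/5)³/6 - 1·(36/5)²/2)/50000 = -81/781250 m
Load 4 — point force P=2 kN at a=4 m (b=L-a=8):
  y_4 = -Pa²(L-x)²(3bL-(3b+a)(L-x))/(6L³EI)  [x>a] = -2·4²·(12-(36/5))²·(3·8·12-(3·8+4)·(12-(36/5)))/(6·12³·50000) = -256/1171875 m
Superposition: y = Σ y_i = 1098809/292968750 m ≈ 0.003751 m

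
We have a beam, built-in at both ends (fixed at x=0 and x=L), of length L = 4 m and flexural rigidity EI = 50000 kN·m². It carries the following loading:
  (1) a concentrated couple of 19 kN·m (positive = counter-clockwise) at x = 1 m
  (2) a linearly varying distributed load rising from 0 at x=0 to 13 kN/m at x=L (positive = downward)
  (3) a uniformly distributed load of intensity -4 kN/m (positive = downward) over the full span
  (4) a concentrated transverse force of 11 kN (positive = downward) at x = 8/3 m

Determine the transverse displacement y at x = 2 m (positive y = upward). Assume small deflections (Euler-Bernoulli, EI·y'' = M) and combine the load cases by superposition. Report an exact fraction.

Load 1 — applied couple M₀=19 kN·m at a=1 m (b=L-a=3):
  y_1 = (R_Ax³/6 - M_Ax²/2 - M₀(x-a)²/2)/EI  [x>a] with R_A=171/32, M_A=-57/16 = ((171/32)·2³/6 - (-57/16)·2²/2 - 19·(2-1)²/2)/50000 = 19/200000 m
Load 2 — triangular load w₀=13 kN/m (0→w₀ over full span):
  y_2 = -w₀x²(L-x)²(x+2L)/(120LEI) = -13·2²·(4-2)²·(2+2·4)/(120·4·50000) = -13/150000 m
Load 3 — uniform load w=-4 kN/m over full span:
  y_3 = -wx²(L-x)²/(24EI) = -(-4)·2²·(4-2)²/(24·50000) = 1/18750 m
Load 4 — point force P=11 kN at a=8/3 m (b=L-a=4/3):
  y_4 = -Pb²x²(3aL-(3a+b)x)/(6L³EI)  [x≤a] = -11·(4/3)²·2²·(3·(8/3)·4-(3·(8/3)+(4/3))·2)/(6·4³·50000) = -11/202500 m
Superposition: y = Σ y_i = 119/16200000 m ≈ 0.000007 m

y(2) = 119/16200000 m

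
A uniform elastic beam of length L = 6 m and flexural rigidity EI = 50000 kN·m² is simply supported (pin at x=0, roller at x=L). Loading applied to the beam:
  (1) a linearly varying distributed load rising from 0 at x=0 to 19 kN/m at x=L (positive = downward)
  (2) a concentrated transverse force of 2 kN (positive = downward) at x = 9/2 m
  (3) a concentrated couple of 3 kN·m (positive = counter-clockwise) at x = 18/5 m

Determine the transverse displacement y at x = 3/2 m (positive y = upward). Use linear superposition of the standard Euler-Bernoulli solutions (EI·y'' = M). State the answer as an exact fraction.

y(3/2) = -1474677/640000000 m

Load 1 — triangular load w₀=19 kN/m (0→w₀ over full span):
  y_1 = -w₀x(7L⁴-10L²x²+3x⁴)/(360LEI) = -19·(3/2)·(7·6⁴-10·6²·(3/2)²+3·(3/2)⁴)/(360·6·50000) = -55917/25600000 m
Load 2 — point force P=2 kN at a=9/2 m (b=L-a=3/2):
  y_2 = -Pbx(L²-b²-x²)/(6LEI)  [x≤a] = -2·(3/2)·(3/2)·(6²-(3/2)²-(3/2)²)/(6·6·50000) = -63/800000 m
Load 3 — applied couple M₀=3 kN·m at a=18/5 m (b=L-a=12/5):
  y_3 = (M₀x³/(6L)+C₁x)/EI  [x≤a] with C₁=M₀(3b²-L²)/(6L)=-39/25 = (3·(3/2)³/(6·6)+(-39/25)·(3/2))/50000 = -1647/40000000 m
Superposition: y = Σ y_i = -1474677/640000000 m ≈ -0.002304 m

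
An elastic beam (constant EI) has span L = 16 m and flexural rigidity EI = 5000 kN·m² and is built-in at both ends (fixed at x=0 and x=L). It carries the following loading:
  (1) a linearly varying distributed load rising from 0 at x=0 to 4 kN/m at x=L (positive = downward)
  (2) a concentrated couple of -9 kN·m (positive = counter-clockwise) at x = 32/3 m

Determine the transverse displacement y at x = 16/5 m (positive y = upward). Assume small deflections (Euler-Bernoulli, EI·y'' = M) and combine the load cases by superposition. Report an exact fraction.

y(16/5) = -654896/29296875 m

Load 1 — triangular load w₀=4 kN/m (0→w₀ over full span):
  y_1 = -w₀x²(L-x)²(x+2L)/(120LEI) = -4·(16/5)²·(16-(16/5))²·((16/5)+2·16)/(120·16·5000) = -720896/29296875 m
Load 2 — applied couple M₀=-9 kN·m at a=32/3 m (b=L-a=16/3):
  y_2 = (R_Ax³/6 - M_Ax²/2)/EI  [x≤a] with R_A=-3/4, M_A=-3 = ((-3/4)·(16/5)³/6 - (-3)·(16/5)²/2)/5000 = 176/78125 m
Superposition: y = Σ y_i = -654896/29296875 m ≈ -0.022354 m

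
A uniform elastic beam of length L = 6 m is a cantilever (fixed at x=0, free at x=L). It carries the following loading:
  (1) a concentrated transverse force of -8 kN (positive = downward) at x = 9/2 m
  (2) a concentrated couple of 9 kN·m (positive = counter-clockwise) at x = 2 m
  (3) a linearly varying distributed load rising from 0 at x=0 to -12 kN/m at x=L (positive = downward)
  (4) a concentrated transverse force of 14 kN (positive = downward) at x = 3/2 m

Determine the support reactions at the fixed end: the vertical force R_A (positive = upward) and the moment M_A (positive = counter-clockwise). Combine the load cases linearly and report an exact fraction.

Load 1 — point force P=-8 kN at a=9/2 m (b=L-a=3/2):
  R_A = P = (-8) = -8 kN
  M_A = Pa = (-8)·(9/2) = -36 kN·m
Load 2 — applied couple M₀=9 kN·m at a=2 m (b=L-a=4):
  R_A = 0 kN
  M_A = -M₀ = -9 kN·m
Load 3 — triangular load w₀=-12 kN/m (0→w₀ over full span):
  R_A = w₀L/2 = (-12)·6/2 = -36 kN
  M_A = w₀L²/3 = (-12)·6²/3 = -144 kN·m
Load 4 — point force P=14 kN at a=3/2 m (b=L-a=9/2):
  R_A = P = 14 kN
  M_A = Pa = 14·(3/2) = 21 kN·m
Superposition: R_A = -30 kN, M_A = -168 kN·m

R_A = -30 kN, M_A = -168 kN·m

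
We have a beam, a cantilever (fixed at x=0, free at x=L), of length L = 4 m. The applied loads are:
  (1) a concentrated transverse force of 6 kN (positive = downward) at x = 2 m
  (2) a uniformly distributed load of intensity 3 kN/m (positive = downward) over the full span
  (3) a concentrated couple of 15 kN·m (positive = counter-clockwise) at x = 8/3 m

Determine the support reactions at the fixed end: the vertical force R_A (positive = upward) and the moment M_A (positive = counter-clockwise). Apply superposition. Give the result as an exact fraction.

Load 1 — point force P=6 kN at a=2 m (b=L-a=2):
  R_A = P = 6 kN
  M_A = Pa = 6·2 = 12 kN·m
Load 2 — uniform load w=3 kN/m over full span:
  R_A = wL = 3·4 = 12 kN
  M_A = wL²/2 = 3·4²/2 = 24 kN·m
Load 3 — applied couple M₀=15 kN·m at a=8/3 m (b=L-a=4/3):
  R_A = 0 kN
  M_A = -M₀ = -15 kN·m
Superposition: R_A = 18 kN, M_A = 21 kN·m

R_A = 18 kN, M_A = 21 kN·m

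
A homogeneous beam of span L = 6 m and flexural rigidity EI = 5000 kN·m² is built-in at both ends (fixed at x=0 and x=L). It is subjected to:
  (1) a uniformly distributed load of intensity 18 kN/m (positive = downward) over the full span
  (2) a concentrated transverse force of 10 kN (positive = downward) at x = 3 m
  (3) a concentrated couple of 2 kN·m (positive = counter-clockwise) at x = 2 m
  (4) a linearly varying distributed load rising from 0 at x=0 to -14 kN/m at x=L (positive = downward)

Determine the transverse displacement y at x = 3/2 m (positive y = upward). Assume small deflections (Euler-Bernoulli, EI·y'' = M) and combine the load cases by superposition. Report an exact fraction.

y(3/2) = -35311/6400000 m

Load 1 — uniform load w=18 kN/m over full span:
  y_1 = -wx²(L-x)²/(24EI) = -18·(3/2)²·(6-(3/2))²/(24·5000) = -2187/320000 m
Load 2 — point force P=10 kN at a=3 m (b=L-a=3):
  y_2 = -Pb²x²(3aL-(3a+b)x)/(6L³EI)  [x≤a] = -10·3²·(3/2)²·(3·3·6-(3·3+3)·(3/2))/(6·6³·5000) = -9/8000 m
Load 3 — applied couple M₀=2 kN·m at a=2 m (b=L-a=4):
  y_3 = (R_Ax³/6 - M_Ax²/2)/EI  [x≤a] with R_A=4/9, M_A=0 = ((4/9)·(3/2)³/6 - 0·(3/2)²/2)/5000 = 1/20000 m
Load 4 — triangular load w₀=-14 kN/m (0→w₀ over full span):
  y_4 = -w₀x²(L-x)²(x+2L)/(120LEI) = -(-14)·(3/2)²·(6-(3/2))²·((3/2)+2·6)/(120·6·5000) = 15309/6400000 m
Superposition: y = Σ y_i = -35311/6400000 m ≈ -0.005517 m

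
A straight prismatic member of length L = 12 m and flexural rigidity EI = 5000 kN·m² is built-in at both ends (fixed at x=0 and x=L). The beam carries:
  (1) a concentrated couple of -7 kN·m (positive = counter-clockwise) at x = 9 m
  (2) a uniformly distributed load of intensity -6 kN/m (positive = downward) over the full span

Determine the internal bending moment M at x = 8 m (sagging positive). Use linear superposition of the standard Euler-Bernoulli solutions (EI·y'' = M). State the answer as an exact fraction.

M(8) = -433/16 kN·m

Load 1 — applied couple M₀=-7 kN·m at a=9 m (b=L-a=3):
  M_1 = R_Ax - M_A  [x≤a] with R_A=-21/32, M_A=-35/16 = (-21/32)·8 - (-35/16) = -49/16 kN·m
Load 2 — uniform load w=-6 kN/m over full span:
  M_2 = wLx/2 - wL²/12 - wx²/2 = (-6)·12·8/2 - (-6)·12²/12 - (-6)·8²/2 = -24 kN·m
Superposition: M = Σ M_i = -433/16 kN·m ≈ -27.062500 kN·m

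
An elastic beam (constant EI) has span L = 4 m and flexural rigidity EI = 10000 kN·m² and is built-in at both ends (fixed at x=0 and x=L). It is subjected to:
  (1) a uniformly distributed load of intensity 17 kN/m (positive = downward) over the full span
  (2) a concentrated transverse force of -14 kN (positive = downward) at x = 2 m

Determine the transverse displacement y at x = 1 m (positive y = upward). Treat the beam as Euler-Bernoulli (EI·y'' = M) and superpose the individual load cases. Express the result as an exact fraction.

y(1) = -97/240000 m

Load 1 — uniform load w=17 kN/m over full span:
  y_1 = -wx²(L-x)²/(24EI) = -17·1²·(4-1)²/(24·10000) = -51/80000 m
Load 2 — point force P=-14 kN at a=2 m (b=L-a=2):
  y_2 = -Pb²x²(3aL-(3a+b)x)/(6L³EI)  [x≤a] = -(-14)·2²·1²·(3·2·4-(3·2+2)·1)/(6·4³·10000) = 7/30000 m
Superposition: y = Σ y_i = -97/240000 m ≈ -0.000404 m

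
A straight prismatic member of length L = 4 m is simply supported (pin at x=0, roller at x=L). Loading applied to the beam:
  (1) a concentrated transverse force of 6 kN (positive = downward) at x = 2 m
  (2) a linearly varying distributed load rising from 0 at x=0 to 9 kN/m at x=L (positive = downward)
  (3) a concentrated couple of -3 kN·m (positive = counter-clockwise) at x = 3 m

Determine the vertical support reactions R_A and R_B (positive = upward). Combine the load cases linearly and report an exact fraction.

R_A = 33/4 kN, R_B = 63/4 kN

Load 1 — point force P=6 kN at a=2 m (b=L-a=2):
  R_A = Pb/L = 6·2/4 = 3 kN
  R_B = Pa/L = 6·2/4 = 3 kN
Load 2 — triangular load w₀=9 kN/m (0→w₀ over full span):
  R_A = w₀L/6 = 9·4/6 = 6 kN
  R_B = w₀L/3 = 9·4/3 = 12 kN
Load 3 — applied couple M₀=-3 kN·m at a=3 m (b=L-a=1):
  R_A = M₀/L = (-3)/4 = -3/4 kN
  R_B = -M₀/L = -(-3)/4 = 3/4 kN
Superposition: R_A = 33/4 kN, R_B = 63/4 kN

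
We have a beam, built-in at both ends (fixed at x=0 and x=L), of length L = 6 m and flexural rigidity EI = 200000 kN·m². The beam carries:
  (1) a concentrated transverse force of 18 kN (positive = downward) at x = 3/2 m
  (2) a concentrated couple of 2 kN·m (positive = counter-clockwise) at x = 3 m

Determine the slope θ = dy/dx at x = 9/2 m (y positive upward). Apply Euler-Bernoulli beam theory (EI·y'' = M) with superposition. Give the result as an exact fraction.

θ(9/2) = 543/25600000 rad

Load 1 — point force P=18 kN at a=3/2 m (b=L-a=9/2):
  θ_1 = Pa²(L-x)(2bL-(3b+a)(L-x))/(2L³EI)  [x>a] = 18·(3/2)²·(6-(9/2))·(2·(9/2)·6-(3·(9/2)+(3/2))·(6-(9/2)))/(2·6³·200000) = 567/25600000 rad
Load 2 — applied couple M₀=2 kN·m at a=3 m (b=L-a=3):
  θ_2 = (R_Ax²/2 - M_Ax - M₀(x-a))/EI  [x>a] with R_A=1/2, M_A=1/2 = ((1/2)·(9/2)²/2 - (1/2)·(9/2) - 2·((9/2)-3))/200000 = -3/3200000 rad
Superposition: θ = Σ θ_i = 543/25600000 rad ≈ 0.000021 rad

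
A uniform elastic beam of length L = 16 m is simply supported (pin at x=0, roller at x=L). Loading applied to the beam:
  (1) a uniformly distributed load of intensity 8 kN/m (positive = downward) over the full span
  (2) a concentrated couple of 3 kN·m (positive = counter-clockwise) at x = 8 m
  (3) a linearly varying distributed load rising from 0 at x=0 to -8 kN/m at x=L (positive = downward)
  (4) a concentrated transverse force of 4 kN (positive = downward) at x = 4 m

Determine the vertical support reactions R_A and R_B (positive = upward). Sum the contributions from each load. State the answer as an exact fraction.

R_A = 2201/48 kN, R_B = 1063/48 kN

Load 1 — uniform load w=8 kN/m over full span:
  R_A = wL/2 = 8·16/2 = 64 kN
  R_B = wL/2 = 8·16/2 = 64 kN
Load 2 — applied couple M₀=3 kN·m at a=8 m (b=L-a=8):
  R_A = M₀/L = 3/16 kN
  R_B = -M₀/L = -3/16 kN
Load 3 — triangular load w₀=-8 kN/m (0→w₀ over full span):
  R_A = w₀L/6 = (-8)·16/6 = -64/3 kN
  R_B = w₀L/3 = (-8)·16/3 = -128/3 kN
Load 4 — point force P=4 kN at a=4 m (b=L-a=12):
  R_A = Pb/L = 4·12/16 = 3 kN
  R_B = Pa/L = 4·4/16 = 1 kN
Superposition: R_A = 2201/48 kN, R_B = 1063/48 kN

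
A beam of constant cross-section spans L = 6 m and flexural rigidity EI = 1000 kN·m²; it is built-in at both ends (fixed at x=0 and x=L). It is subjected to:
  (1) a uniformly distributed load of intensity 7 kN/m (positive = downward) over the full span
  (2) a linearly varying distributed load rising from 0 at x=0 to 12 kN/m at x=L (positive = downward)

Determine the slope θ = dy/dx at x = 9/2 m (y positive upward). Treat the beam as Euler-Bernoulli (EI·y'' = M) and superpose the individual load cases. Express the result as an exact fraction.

θ(9/2) = 7101/320000 rad

Load 1 — uniform load w=7 kN/m over full span:
  θ_1 = -wx(L-x)(L-2x)/(12EI) = -7·(9/2)·(6-(9/2))·(6-2·(9/2))/(12·1000) = 189/16000 rad
Load 2 — triangular load w₀=12 kN/m (0→w₀ over full span):
  θ_2 = -w₀(2x(L-x)(L-2x)(x+2L)+x²(L-x)²)/(120LEI) = -12·(2·(9/2)·(6-(9/2))·(6-2·(9/2))·((9/2)+2·6)+(9/2)²·(6-(9/2))²)/(120·6·1000) = 3321/320000 rad
Superposition: θ = Σ θ_i = 7101/320000 rad ≈ 0.022191 rad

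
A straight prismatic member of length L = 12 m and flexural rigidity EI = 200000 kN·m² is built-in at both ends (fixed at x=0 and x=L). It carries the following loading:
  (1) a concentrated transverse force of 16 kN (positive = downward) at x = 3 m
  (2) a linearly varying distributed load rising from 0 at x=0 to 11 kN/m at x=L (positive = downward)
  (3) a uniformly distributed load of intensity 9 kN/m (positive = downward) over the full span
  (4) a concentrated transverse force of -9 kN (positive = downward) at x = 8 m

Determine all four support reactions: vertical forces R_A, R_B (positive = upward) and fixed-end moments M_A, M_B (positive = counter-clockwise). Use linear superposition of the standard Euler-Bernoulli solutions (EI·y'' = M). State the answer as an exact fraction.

R_A = 2549/30 kN, M_A = 899/5 kN·m, R_B = 2881/30 kN, M_B = -901/5 kN·m

Load 1 — point force P=16 kN at a=3 m (b=L-a=9):
  R_A = Pb²(3a+b)/L³ = 16·9²·(3·3+9)/12³ = 27/2 kN
  M_A = Pab²/L² = 16·3·9²/12² = 27 kN·m
  R_B = Pa²(a+3b)/L³ = 16·3²·(3+3·9)/12³ = 5/2 kN
  M_B = -Pa²b/L² = -16·3²·9/12² = -9 kN·m
Load 2 — triangular load w₀=11 kN/m (0→w₀ over full span):
  R_A = 3w₀L/20 = 3·11·12/20 = 99/5 kN
  M_A = w₀L²/30 = 11·12²/30 = 264/5 kN·m
  R_B = 7w₀L/20 = 7·11·12/20 = 231/5 kN
  M_B = -w₀L²/20 = -11·12²/20 = -396/5 kN·m
Load 3 — uniform load w=9 kN/m over full span:
  R_A = wL/2 = 9·12/2 = 54 kN
  M_A = wL²/12 = 9·12²/12 = 108 kN·m
  R_B = wL/2 = 9·12/2 = 54 kN
  M_B = -wL²/12 = -9·12²/12 = -108 kN·m
Load 4 — point force P=-9 kN at a=8 m (b=L-a=4):
  R_A = Pb²(3a+b)/L³ = (-9)·4²·(3·8+4)/12³ = -7/3 kN
  M_A = Pab²/L² = (-9)·8·4²/12² = -8 kN·m
  R_B = Pa²(a+3b)/L³ = (-9)·8²·(8+3·4)/12³ = -20/3 kN
  M_B = -Pa²b/L² = -(-9)·8²·4/12² = 16 kN·m
Superposition: R_A = 2549/30 kN, M_A = 899/5 kN·m, R_B = 2881/30 kN, M_B = -901/5 kN·m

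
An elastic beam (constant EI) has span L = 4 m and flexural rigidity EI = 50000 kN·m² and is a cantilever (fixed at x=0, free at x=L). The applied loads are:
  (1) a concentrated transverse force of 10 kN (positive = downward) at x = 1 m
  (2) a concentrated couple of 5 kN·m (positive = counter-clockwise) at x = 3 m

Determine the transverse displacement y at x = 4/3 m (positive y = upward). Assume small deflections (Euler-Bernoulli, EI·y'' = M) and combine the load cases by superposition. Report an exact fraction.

Load 1 — point force P=10 kN at a=1 m (b=L-a=3):
  y_1 = -Pa²(3x-a)/(6EI)  [x>a] = -10·1²·(3·(4/3)-1)/(6·50000) = -1/10000 m
Load 2 — applied couple M₀=5 kN·m at a=3 m (b=L-a=1):
  y_2 = M₀x²/(2EI)  [x≤a] = 5·(4/3)²/(2·50000) = 1/11250 m
Superposition: y = Σ y_i = -1/90000 m ≈ -0.000011 m

y(4/3) = -1/90000 m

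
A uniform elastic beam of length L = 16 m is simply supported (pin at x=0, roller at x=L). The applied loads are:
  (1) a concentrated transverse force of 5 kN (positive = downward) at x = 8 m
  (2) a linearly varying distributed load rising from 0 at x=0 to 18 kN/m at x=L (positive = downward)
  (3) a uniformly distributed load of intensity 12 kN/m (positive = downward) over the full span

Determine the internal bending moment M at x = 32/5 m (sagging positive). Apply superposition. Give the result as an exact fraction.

M(32/5) = 80336/125 kN·m

Load 1 — point force P=5 kN at a=8 m (b=L-a=8):
  M_1 = Pbx/L  [x≤a] = 5·8·(32/5)/16 = 16 kN·m
Load 2 — triangular load w₀=18 kN/m (0→w₀ over full span):
  M_2 = w₀Lx/6 - w₀x³/(6L) = 18·16·(32/5)/6 - 18·(32/5)³/(6·16) = 32256/125 kN·m
Load 3 — uniform load w=12 kN/m over full span:
  M_3 = wx(L-x)/2 = 12·(32/5)·(16-(32/5))/2 = 9216/25 kN·m
Superposition: M = Σ M_i = 80336/125 kN·m ≈ 642.688000 kN·m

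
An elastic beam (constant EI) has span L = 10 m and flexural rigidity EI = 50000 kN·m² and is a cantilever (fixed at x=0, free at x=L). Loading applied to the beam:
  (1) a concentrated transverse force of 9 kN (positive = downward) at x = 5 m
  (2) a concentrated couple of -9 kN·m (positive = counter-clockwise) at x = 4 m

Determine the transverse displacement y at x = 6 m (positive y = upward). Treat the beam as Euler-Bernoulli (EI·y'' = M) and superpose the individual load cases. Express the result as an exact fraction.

Load 1 — point force P=9 kN at a=5 m (b=L-a=5):
  y_1 = -Pa²(3x-a)/(6EI)  [x>a] = -9·5²·(3·6-5)/(6·50000) = -39/4000 m
Load 2 — applied couple M₀=-9 kN·m at a=4 m (b=L-a=6):
  y_2 = M₀a(2x-a)/(2EI)  [x>a] = (-9)·4·(2·6-4)/(2·50000) = -9/3125 m
Superposition: y = Σ y_i = -1263/100000 m ≈ -0.012630 m

y(6) = -1263/100000 m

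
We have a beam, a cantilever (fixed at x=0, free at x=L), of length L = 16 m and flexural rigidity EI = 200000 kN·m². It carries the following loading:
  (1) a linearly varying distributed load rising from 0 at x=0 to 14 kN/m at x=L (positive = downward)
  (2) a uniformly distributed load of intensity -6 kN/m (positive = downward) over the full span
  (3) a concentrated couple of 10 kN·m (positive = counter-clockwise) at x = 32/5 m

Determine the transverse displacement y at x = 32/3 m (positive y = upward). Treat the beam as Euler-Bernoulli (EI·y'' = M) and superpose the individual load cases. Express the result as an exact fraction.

Load 1 — triangular load w₀=14 kN/m (0→w₀ over full span):
  y_1 = (w₀Lx³/12-w₀L²x²/6-w₀x⁵/(120L))/EI = (14·16·(32/3)³/12-14·16²·(32/3)²/6-14·(32/3)⁵/(120·16))/200000 = -2637824/11390625 m
Load 2 — uniform load w=-6 kN/m over full span:
  y_2 = -wx²(x²-4Lx+6L²)/(24EI) = -(-6)·(32/3)²·((32/3)²-4·16·(32/3)+6·16²)/(24·200000) = 34816/253125 m
Load 3 — applied couple M₀=10 kN·m at a=32/5 m (b=L-a=48/5):
  y_3 = M₀a(2x-a)/(2EI)  [x>a] = 10·(32/5)·(2·(32/3)-(32/5))/(2·200000) = 112/46875 m
Superposition: y = Σ y_i = -1043888/11390625 m ≈ -0.091644 m

y(32/3) = -1043888/11390625 m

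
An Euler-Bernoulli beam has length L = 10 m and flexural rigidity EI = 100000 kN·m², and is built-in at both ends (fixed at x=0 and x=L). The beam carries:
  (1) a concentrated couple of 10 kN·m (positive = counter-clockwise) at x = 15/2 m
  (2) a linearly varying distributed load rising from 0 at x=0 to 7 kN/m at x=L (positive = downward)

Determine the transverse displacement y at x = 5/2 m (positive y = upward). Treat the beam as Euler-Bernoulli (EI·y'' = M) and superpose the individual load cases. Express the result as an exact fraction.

Load 1 — applied couple M₀=10 kN·m at a=15/2 m (b=L-a=5/2):
  y_1 = (R_Ax³/6 - M_Ax²/2)/EI  [x≤a] with R_A=9/8, M_A=25/8 = ((9/8)·(5/2)³/6 - (25/8)·(5/2)²/2)/100000 = -7/102400 m
Load 2 — triangular load w₀=7 kN/m (0→w₀ over full span):
  y_2 = -w₀x²(L-x)²(x+2L)/(120LEI) = -7·(5/2)²·(10-(5/2))²·((5/2)+2·10)/(120·10·100000) = -189/409600 m
Superposition: y = Σ y_i = -217/409600 m ≈ -0.000530 m

y(5/2) = -217/409600 m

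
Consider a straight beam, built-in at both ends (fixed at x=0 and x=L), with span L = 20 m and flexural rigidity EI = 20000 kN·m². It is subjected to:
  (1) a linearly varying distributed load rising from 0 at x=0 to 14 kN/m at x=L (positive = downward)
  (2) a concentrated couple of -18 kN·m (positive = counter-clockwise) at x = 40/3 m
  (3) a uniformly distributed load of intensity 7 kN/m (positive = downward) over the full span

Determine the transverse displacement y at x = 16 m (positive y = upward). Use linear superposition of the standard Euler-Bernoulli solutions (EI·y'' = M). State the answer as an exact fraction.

Load 1 — triangular load w₀=14 kN/m (0→w₀ over full span):
  y_1 = -w₀x²(L-x)²(x+2L)/(120LEI) = -14·16²·(20-16)²·(16+2·20)/(120·20·20000) = -3136/46875 m
Load 2 — applied couple M₀=-18 kN·m at a=40/3 m (b=L-a=20/3):
  y_2 = (R_Ax³/6 - M_Ax²/2 - M₀(x-a)²/2)/EI  [x>a] with R_A=-6/5, M_A=-6 = ((-6/5)·16³/6 - (-6)·16²/2 - (-18)·(16-(40/3))²/2)/20000 = 2/3125 m
Load 3 — uniform load w=7 kN/m over full span:
  y_3 = -wx²(L-x)²/(24EI) = -7·16²·(20-16)²/(24·20000) = -112/1875 m
Superposition: y = Σ y_i = -5906/46875 m ≈ -0.125995 m

y(16) = -5906/46875 m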